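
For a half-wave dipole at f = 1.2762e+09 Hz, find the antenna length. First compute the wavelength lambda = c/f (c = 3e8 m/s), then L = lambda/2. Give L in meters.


lambda = c / f = 3.0000e+08 / 1.2762e+09 = 0.2350729 m
L = lambda / 2 = 0.2350729 / 2 = 0.1175 m

0.1175 m


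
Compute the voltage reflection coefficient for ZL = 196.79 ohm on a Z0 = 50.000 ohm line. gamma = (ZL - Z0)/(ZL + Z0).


gamma = (196.79 - 50.000) / (196.79 + 50.000) = 0.5948

0.5948


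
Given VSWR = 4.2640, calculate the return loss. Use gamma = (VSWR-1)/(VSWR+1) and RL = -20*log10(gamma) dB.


gamma = (4.2640 - 1) / (4.2640 + 1) = 0.6200608
RL = -20 * log10(0.6200608) = 4.151 dB

4.151 dB


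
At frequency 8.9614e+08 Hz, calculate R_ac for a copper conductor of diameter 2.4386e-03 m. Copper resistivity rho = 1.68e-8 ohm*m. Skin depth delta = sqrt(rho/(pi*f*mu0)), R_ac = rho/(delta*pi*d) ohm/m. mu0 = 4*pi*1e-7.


delta = sqrt(1.68e-8 / (pi * 8.9614e+08 * 4*pi*1e-7)) = 2.179149e-06 m
R_ac = 1.68e-8 / (2.179149e-06 * pi * 2.4386e-03) = 1.006 ohm/m

1.006 ohm/m


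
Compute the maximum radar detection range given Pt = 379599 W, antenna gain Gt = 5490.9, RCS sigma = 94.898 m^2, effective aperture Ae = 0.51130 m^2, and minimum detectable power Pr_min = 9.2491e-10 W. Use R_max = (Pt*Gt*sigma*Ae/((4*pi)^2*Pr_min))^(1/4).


R^4 = 379599*5490.9*94.898*0.51130 / ((4*pi)^2 * 9.2491e-10) = 6.924402e+17
R_max = 6.924402e+17^0.25 = 28847 m

28847 m


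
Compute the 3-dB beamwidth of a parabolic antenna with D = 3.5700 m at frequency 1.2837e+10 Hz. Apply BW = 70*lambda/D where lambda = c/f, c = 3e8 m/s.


lambda = c / f = 3.0000e+08 / 1.2837e+10 = 0.02336995 m
BW = 70 * 0.02336995 / 3.5700 = 0.4582 deg

0.4582 deg


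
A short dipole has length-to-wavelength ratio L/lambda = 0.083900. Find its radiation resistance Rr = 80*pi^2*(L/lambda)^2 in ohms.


Rr = 80 * pi^2 * (0.083900)^2 = 80 * 9.869604 * 7.039210e-03 = 5.558 ohm

5.558 ohm


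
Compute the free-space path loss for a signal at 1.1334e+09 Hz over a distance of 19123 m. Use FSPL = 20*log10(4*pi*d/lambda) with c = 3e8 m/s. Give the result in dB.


lambda = c / f = 3.0000e+08 / 1.1334e+09 = 0.2646903 m
FSPL = 20 * log10(4*pi*19123/0.2646903) = 119.2 dB

119.2 dB


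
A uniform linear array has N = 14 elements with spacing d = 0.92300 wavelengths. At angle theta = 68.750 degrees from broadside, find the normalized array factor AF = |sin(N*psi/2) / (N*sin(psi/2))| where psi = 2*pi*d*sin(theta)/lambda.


psi = 2*pi*0.92300*sin(68.750 deg) = 5.405068 rad
AF = |sin(14*5.405068/2) / (14*sin(5.405068/2))| = 0.02284

0.02284


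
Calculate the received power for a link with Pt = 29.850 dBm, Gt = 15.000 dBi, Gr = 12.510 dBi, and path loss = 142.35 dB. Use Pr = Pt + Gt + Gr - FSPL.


Pr = 29.850 + 15.000 + 12.510 - 142.35 = -84.99 dBm

-84.99 dBm


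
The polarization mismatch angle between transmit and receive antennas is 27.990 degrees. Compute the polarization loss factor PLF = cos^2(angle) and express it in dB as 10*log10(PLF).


PLF_linear = cos^2(27.990 deg) = 0.7797411
PLF_dB = 10 * log10(0.7797411) = -1.080 dB

-1.080 dB


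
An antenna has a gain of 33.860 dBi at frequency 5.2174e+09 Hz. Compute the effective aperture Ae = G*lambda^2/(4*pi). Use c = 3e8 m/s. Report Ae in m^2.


lambda = c / f = 3.0000e+08 / 5.2174e+09 = 0.05749990 m
G_linear = 10^(33.860/10) = 2432.204
Ae = G_linear * lambda^2 / (4*pi) = 2432.204 * 0.05749990^2 / (4*pi) = 0.6399 m^2

0.6399 m^2


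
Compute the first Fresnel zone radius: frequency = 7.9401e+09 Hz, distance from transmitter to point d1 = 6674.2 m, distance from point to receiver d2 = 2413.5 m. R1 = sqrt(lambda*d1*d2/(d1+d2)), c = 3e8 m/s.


lambda = c / f = 3.0000e+08 / 7.9401e+09 = 0.03778290 m
R1 = sqrt(0.03778290 * 6674.2 * 2413.5 / (6674.2 + 2413.5)) = 8.184 m

8.184 m


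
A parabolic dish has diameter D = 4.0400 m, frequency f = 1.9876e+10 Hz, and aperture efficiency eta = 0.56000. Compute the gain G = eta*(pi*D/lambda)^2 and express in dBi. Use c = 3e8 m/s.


lambda = c / f = 3.0000e+08 / 1.9876e+10 = 0.01509358 m
G_linear = 0.56000 * (pi * 4.0400 / 0.01509358)^2 = 395973.4
G_dBi = 10 * log10(395973.4) = 55.98 dBi

55.98 dBi


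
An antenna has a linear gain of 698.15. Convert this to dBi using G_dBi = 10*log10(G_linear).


G_dBi = 10 * log10(698.15) = 28.44 dBi

28.44 dBi


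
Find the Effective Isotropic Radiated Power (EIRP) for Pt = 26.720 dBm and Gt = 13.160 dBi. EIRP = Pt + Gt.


EIRP = Pt + Gt = 26.720 + 13.160 = 39.88 dBm

39.88 dBm


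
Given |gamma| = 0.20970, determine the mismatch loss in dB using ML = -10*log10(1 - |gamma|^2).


ML = -10 * log10(1 - 0.20970^2) = -10 * log10(0.95602591) = 0.1953 dB

0.1953 dB


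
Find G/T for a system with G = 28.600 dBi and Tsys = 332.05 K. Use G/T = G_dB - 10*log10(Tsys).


G/T = 28.600 - 10*log10(332.05) = 28.600 - 25.21203 = 3.388 dB/K

3.388 dB/K


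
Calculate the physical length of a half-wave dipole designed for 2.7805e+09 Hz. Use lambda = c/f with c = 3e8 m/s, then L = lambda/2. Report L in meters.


lambda = c / f = 3.0000e+08 / 2.7805e+09 = 0.1078943 m
L = lambda / 2 = 0.1078943 / 2 = 0.05395 m

0.05395 m


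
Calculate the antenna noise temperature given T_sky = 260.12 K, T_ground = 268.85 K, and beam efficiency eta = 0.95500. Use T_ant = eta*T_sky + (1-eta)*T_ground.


T_ant = 0.95500 * 260.12 + (1 - 0.95500) * 268.85 = 260.5 K

260.5 K


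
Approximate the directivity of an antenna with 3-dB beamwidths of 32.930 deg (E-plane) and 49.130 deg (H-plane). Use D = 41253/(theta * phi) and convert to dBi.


D_linear = 41253 / (32.930 * 49.130) = 25.49864
D_dBi = 10 * log10(25.49864) = 14.07 dBi

14.07 dBi


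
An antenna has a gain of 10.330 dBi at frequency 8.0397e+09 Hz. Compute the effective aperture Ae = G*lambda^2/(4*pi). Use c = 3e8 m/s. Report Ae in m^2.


lambda = c / f = 3.0000e+08 / 8.0397e+09 = 0.03731483 m
G_linear = 10^(10.330/10) = 10.78947
Ae = G_linear * lambda^2 / (4*pi) = 10.78947 * 0.03731483^2 / (4*pi) = 1.196e-03 m^2

1.196e-03 m^2


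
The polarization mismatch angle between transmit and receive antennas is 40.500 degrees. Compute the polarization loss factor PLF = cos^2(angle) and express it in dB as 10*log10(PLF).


PLF_linear = cos^2(40.500 deg) = 0.5782172
PLF_dB = 10 * log10(0.5782172) = -2.379 dB

-2.379 dB


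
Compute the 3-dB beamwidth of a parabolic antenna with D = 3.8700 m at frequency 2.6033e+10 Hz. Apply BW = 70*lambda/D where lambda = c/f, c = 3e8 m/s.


lambda = c / f = 3.0000e+08 / 2.6033e+10 = 0.01152384 m
BW = 70 * 0.01152384 / 3.8700 = 0.2084 deg

0.2084 deg


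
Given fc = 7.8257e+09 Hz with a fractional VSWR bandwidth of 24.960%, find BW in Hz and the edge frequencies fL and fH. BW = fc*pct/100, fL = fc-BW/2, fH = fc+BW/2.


BW = 7.8257e+09 * 24.960/100 = 1.953295e+09 Hz
fL = 7.8257e+09 - 1.953295e+09/2 = 6.849e+09 Hz
fH = 7.8257e+09 + 1.953295e+09/2 = 8.802e+09 Hz

BW=1.953e+09 Hz, fL=6.849e+09 Hz, fH=8.802e+09 Hz


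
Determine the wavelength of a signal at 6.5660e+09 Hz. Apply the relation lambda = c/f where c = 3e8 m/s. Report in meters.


lambda = c / f = 3.0000e+08 / 6.5660e+09 = 0.04569 m

0.04569 m


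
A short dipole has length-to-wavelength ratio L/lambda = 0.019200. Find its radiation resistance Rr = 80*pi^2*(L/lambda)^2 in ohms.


Rr = 80 * pi^2 * (0.019200)^2 = 80 * 9.869604 * 3.686400e-04 = 0.2911 ohm

0.2911 ohm


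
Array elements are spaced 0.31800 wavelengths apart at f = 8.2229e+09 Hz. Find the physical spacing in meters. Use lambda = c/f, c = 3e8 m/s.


lambda = c / f = 3.0000e+08 / 8.2229e+09 = 0.03648348 m
d = 0.31800 * 0.03648348 = 0.01160 m

0.01160 m


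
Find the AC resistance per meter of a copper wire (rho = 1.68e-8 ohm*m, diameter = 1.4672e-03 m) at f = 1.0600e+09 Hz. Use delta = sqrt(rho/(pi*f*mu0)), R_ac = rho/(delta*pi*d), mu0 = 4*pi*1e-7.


delta = sqrt(1.68e-8 / (pi * 1.0600e+09 * 4*pi*1e-7)) = 2.003650e-06 m
R_ac = 1.68e-8 / (2.003650e-06 * pi * 1.4672e-03) = 1.819 ohm/m

1.819 ohm/m


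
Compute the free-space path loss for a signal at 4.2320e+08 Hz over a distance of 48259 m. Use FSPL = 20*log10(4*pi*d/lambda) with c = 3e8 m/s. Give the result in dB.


lambda = c / f = 3.0000e+08 / 4.2320e+08 = 0.7088847 m
FSPL = 20 * log10(4*pi*48259/0.7088847) = 118.6 dB

118.6 dB


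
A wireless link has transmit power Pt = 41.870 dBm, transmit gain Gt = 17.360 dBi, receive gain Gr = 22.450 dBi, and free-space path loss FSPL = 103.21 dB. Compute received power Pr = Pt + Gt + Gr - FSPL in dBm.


Pr = 41.870 + 17.360 + 22.450 - 103.21 = -21.53 dBm

-21.53 dBm


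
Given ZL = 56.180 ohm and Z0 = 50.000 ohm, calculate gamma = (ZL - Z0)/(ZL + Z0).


gamma = (56.180 - 50.000) / (56.180 + 50.000) = 0.05820

0.05820


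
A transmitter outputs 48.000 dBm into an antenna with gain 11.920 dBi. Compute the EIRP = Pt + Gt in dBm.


EIRP = Pt + Gt = 48.000 + 11.920 = 59.92 dBm

59.92 dBm


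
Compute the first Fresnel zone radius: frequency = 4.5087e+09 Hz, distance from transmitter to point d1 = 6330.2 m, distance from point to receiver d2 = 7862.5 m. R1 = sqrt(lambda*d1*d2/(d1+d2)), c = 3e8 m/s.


lambda = c / f = 3.0000e+08 / 4.5087e+09 = 0.06653803 m
R1 = sqrt(0.06653803 * 6330.2 * 7862.5 / (6330.2 + 7862.5)) = 15.28 m

15.28 m


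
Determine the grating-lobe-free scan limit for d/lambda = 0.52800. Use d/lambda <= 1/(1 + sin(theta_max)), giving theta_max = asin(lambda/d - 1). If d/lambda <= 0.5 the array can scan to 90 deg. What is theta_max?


lambda/d - 1 = 1/0.52800 - 1 = 0.8939394
theta_max = asin(0.8939394) = 63.37 deg

63.37 deg


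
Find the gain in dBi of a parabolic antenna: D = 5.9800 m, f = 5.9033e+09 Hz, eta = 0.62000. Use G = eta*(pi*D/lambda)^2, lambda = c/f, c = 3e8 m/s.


lambda = c / f = 3.0000e+08 / 5.9033e+09 = 0.05081903 m
G_linear = 0.62000 * (pi * 5.9800 / 0.05081903)^2 = 84730.75
G_dBi = 10 * log10(84730.75) = 49.28 dBi

49.28 dBi


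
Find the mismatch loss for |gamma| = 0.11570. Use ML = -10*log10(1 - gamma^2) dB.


ML = -10 * log10(1 - 0.11570^2) = -10 * log10(0.98661351) = 0.05853 dB

0.05853 dB


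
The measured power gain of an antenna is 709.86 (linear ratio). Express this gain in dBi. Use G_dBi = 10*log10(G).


G_dBi = 10 * log10(709.86) = 28.51 dBi

28.51 dBi


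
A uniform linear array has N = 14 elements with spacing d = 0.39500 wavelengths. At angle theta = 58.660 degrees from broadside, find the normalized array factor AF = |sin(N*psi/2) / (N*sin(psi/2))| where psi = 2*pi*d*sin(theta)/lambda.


psi = 2*pi*0.39500*sin(58.660 deg) = 2.119745 rad
AF = |sin(14*2.119745/2) / (14*sin(2.119745/2))| = 0.06257

0.06257


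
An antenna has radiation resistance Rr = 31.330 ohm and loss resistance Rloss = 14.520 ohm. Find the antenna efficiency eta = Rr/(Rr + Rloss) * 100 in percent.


eta = 31.330 / (31.330 + 14.520) * 100 = 68.33%

68.33%


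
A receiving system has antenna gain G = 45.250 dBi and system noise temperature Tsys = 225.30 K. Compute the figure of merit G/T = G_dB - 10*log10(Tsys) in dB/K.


G/T = 45.250 - 10*log10(225.30) = 45.250 - 23.52761 = 21.72 dB/K

21.72 dB/K


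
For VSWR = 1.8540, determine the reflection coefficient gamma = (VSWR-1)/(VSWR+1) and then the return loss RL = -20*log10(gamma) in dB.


gamma = (1.8540 - 1) / (1.8540 + 1) = 0.2992292
RL = -20 * log10(0.2992292) = 10.48 dB

10.48 dB


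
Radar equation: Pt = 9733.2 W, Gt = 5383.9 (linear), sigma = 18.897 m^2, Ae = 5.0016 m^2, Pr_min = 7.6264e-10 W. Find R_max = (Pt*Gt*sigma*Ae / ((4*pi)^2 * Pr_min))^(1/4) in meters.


R^4 = 9733.2*5383.9*18.897*5.0016 / ((4*pi)^2 * 7.6264e-10) = 4.112587e+16
R_max = 4.112587e+16^0.25 = 14241 m

14241 m


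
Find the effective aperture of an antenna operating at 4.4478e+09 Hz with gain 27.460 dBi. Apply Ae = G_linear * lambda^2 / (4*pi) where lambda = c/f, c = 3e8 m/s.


lambda = c / f = 3.0000e+08 / 4.4478e+09 = 0.06744908 m
G_linear = 10^(27.460/10) = 557.1857
Ae = G_linear * lambda^2 / (4*pi) = 557.1857 * 0.06744908^2 / (4*pi) = 0.2017 m^2

0.2017 m^2


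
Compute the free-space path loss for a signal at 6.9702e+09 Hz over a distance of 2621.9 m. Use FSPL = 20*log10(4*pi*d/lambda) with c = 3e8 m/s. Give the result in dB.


lambda = c / f = 3.0000e+08 / 6.9702e+09 = 0.04304037 m
FSPL = 20 * log10(4*pi*2621.9/0.04304037) = 117.7 dB

117.7 dB


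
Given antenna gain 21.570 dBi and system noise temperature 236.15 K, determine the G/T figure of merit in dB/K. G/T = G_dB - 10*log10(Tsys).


G/T = 21.570 - 10*log10(236.15) = 21.570 - 23.73188 = -2.162 dB/K

-2.162 dB/K


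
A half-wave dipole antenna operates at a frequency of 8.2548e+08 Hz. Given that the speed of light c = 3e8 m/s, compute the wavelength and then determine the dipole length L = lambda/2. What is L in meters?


lambda = c / f = 3.0000e+08 / 8.2548e+08 = 0.3634249 m
L = lambda / 2 = 0.3634249 / 2 = 0.1817 m

0.1817 m


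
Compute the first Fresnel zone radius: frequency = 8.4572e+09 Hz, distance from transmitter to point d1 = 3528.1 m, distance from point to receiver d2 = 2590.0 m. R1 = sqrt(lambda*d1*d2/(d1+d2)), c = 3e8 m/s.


lambda = c / f = 3.0000e+08 / 8.4572e+09 = 0.03547273 m
R1 = sqrt(0.03547273 * 3528.1 * 2590.0 / (3528.1 + 2590.0)) = 7.279 m

7.279 m


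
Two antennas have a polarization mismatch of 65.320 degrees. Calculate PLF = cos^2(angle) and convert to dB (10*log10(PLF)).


PLF_linear = cos^2(65.320 deg) = 0.1743479
PLF_dB = 10 * log10(0.1743479) = -7.586 dB

-7.586 dB


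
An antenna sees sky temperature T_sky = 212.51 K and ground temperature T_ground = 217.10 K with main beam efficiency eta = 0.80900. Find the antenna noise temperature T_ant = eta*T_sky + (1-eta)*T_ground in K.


T_ant = 0.80900 * 212.51 + (1 - 0.80900) * 217.10 = 213.4 K

213.4 K


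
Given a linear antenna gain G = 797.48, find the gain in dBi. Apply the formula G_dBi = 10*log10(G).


G_dBi = 10 * log10(797.48) = 29.02 dBi

29.02 dBi


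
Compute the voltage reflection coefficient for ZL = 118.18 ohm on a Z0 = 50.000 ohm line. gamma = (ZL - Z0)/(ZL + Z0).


gamma = (118.18 - 50.000) / (118.18 + 50.000) = 0.4054

0.4054


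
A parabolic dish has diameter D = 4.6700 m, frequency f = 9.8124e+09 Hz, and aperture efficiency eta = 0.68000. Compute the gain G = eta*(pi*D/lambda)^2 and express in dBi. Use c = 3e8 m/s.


lambda = c / f = 3.0000e+08 / 9.8124e+09 = 0.03057356 m
G_linear = 0.68000 * (pi * 4.6700 / 0.03057356)^2 = 156585.1
G_dBi = 10 * log10(156585.1) = 51.95 dBi

51.95 dBi


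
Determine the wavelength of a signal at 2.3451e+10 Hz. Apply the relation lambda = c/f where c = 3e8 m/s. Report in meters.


lambda = c / f = 3.0000e+08 / 2.3451e+10 = 0.01279 m

0.01279 m


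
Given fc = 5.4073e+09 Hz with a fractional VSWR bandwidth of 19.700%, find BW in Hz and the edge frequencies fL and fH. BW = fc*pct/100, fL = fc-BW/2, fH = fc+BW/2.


BW = 5.4073e+09 * 19.700/100 = 1.065238e+09 Hz
fL = 5.4073e+09 - 1.065238e+09/2 = 4.875e+09 Hz
fH = 5.4073e+09 + 1.065238e+09/2 = 5.940e+09 Hz

BW=1.065e+09 Hz, fL=4.875e+09 Hz, fH=5.940e+09 Hz


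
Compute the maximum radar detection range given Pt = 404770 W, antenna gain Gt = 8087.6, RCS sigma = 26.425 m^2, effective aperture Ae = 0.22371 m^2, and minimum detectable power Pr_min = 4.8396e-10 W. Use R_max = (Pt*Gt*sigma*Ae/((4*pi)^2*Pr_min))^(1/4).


R^4 = 404770*8087.6*26.425*0.22371 / ((4*pi)^2 * 4.8396e-10) = 2.532207e+17
R_max = 2.532207e+17^0.25 = 22432 m

22432 m


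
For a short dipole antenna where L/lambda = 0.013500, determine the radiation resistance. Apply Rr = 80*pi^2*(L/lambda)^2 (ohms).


Rr = 80 * pi^2 * (0.013500)^2 = 80 * 9.869604 * 1.822500e-04 = 0.1439 ohm

0.1439 ohm


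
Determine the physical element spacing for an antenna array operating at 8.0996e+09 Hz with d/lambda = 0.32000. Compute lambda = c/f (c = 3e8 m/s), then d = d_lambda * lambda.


lambda = c / f = 3.0000e+08 / 8.0996e+09 = 0.03703887 m
d = 0.32000 * 0.03703887 = 0.01185 m

0.01185 m


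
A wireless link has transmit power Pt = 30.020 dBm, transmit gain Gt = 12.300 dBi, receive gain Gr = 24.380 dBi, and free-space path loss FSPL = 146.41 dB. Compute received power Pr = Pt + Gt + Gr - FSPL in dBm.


Pr = 30.020 + 12.300 + 24.380 - 146.41 = -79.71 dBm

-79.71 dBm


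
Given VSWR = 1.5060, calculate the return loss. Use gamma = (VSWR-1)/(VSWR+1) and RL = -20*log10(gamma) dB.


gamma = (1.5060 - 1) / (1.5060 + 1) = 0.2019154
RL = -20 * log10(0.2019154) = 13.90 dB

13.90 dB


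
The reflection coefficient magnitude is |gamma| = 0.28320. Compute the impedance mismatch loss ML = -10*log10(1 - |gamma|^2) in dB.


ML = -10 * log10(1 - 0.28320^2) = -10 * log10(0.91979776) = 0.3631 dB

0.3631 dB


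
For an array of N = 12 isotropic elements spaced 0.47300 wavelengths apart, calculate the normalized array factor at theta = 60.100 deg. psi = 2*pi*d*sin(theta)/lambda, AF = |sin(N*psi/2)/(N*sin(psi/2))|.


psi = 2*pi*0.47300*sin(60.100 deg) = 2.576371 rad
AF = |sin(12*2.576371/2) / (12*sin(2.576371/2))| = 0.02145

0.02145


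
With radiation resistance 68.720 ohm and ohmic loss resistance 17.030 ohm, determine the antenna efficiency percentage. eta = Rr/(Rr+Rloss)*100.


eta = 68.720 / (68.720 + 17.030) * 100 = 80.14%

80.14%


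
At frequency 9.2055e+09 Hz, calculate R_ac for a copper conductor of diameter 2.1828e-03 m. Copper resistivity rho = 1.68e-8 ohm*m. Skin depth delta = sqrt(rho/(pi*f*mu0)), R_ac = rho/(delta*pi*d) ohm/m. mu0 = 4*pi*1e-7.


delta = sqrt(1.68e-8 / (pi * 9.2055e+09 * 4*pi*1e-7)) = 6.799095e-07 m
R_ac = 1.68e-8 / (6.799095e-07 * pi * 2.1828e-03) = 3.603 ohm/m

3.603 ohm/m


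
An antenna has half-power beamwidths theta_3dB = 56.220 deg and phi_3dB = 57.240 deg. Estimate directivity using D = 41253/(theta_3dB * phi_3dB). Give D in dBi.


D_linear = 41253 / (56.220 * 57.240) = 12.81932
D_dBi = 10 * log10(12.81932) = 11.08 dBi

11.08 dBi


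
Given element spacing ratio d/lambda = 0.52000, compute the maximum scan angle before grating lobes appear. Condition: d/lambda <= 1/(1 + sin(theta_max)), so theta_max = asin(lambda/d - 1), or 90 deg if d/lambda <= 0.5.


lambda/d - 1 = 1/0.52000 - 1 = 0.9230769
theta_max = asin(0.9230769) = 67.38 deg

67.38 deg


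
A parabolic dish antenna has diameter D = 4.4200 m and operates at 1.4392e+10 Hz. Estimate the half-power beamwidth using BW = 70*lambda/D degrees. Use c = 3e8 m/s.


lambda = c / f = 3.0000e+08 / 1.4392e+10 = 0.02084491 m
BW = 70 * 0.02084491 / 4.4200 = 0.3301 deg

0.3301 deg


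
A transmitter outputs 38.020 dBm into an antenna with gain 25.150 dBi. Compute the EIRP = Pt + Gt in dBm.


EIRP = Pt + Gt = 38.020 + 25.150 = 63.17 dBm

63.17 dBm


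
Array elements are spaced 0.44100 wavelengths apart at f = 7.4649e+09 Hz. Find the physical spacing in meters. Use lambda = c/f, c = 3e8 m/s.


lambda = c / f = 3.0000e+08 / 7.4649e+09 = 0.04018808 m
d = 0.44100 * 0.04018808 = 0.01772 m

0.01772 m


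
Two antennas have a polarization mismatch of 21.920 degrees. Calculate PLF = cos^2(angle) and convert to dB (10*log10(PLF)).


PLF_linear = cos^2(21.920 deg) = 0.8606384
PLF_dB = 10 * log10(0.8606384) = -0.6518 dB

-0.6518 dB


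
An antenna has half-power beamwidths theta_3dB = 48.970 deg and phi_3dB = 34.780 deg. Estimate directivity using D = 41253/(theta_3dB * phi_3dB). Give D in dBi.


D_linear = 41253 / (48.970 * 34.780) = 24.22121
D_dBi = 10 * log10(24.22121) = 13.84 dBi

13.84 dBi


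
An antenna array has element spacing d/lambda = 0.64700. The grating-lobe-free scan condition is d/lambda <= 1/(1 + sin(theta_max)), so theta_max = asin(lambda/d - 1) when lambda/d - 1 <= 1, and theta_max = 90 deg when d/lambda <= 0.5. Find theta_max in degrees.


lambda/d - 1 = 1/0.64700 - 1 = 0.5455951
theta_max = asin(0.5455951) = 33.07 deg

33.07 deg


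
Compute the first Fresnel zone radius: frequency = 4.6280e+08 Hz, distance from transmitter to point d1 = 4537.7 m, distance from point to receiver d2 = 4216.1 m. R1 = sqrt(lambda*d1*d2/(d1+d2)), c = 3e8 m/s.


lambda = c / f = 3.0000e+08 / 4.6280e+08 = 0.6482282 m
R1 = sqrt(0.6482282 * 4537.7 * 4216.1 / (4537.7 + 4216.1)) = 37.64 m

37.64 m


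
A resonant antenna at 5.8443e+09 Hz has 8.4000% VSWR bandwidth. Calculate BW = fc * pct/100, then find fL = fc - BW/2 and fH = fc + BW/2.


BW = 5.8443e+09 * 8.4000/100 = 4.909212e+08 Hz
fL = 5.8443e+09 - 4.909212e+08/2 = 5.599e+09 Hz
fH = 5.8443e+09 + 4.909212e+08/2 = 6.090e+09 Hz

BW=4.909e+08 Hz, fL=5.599e+09 Hz, fH=6.090e+09 Hz


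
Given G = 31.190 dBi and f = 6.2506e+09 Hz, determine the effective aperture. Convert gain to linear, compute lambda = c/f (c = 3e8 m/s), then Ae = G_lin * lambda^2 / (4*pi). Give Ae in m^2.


lambda = c / f = 3.0000e+08 / 6.2506e+09 = 0.04799539 m
G_linear = 10^(31.190/10) = 1315.225
Ae = G_linear * lambda^2 / (4*pi) = 1315.225 * 0.04799539^2 / (4*pi) = 0.2411 m^2

0.2411 m^2


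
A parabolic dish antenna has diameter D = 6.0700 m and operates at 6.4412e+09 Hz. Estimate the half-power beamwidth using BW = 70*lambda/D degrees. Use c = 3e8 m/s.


lambda = c / f = 3.0000e+08 / 6.4412e+09 = 0.04657517 m
BW = 70 * 0.04657517 / 6.0700 = 0.5371 deg

0.5371 deg


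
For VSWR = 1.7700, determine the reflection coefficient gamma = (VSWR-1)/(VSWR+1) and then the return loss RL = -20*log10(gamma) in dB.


gamma = (1.7700 - 1) / (1.7700 + 1) = 0.2779783
RL = -20 * log10(0.2779783) = 11.12 dB

11.12 dB


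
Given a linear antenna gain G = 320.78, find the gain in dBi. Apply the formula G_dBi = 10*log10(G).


G_dBi = 10 * log10(320.78) = 25.06 dBi

25.06 dBi


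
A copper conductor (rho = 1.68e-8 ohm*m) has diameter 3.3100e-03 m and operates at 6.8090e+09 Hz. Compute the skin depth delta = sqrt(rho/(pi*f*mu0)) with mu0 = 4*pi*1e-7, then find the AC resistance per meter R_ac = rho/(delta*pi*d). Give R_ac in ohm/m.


delta = sqrt(1.68e-8 / (pi * 6.8090e+09 * 4*pi*1e-7)) = 7.905568e-07 m
R_ac = 1.68e-8 / (7.905568e-07 * pi * 3.3100e-03) = 2.044 ohm/m

2.044 ohm/m


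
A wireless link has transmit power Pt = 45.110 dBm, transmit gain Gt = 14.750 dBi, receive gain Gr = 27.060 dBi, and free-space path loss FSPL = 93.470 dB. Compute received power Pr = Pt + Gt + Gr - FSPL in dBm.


Pr = 45.110 + 14.750 + 27.060 - 93.470 = -6.55 dBm

-6.55 dBm


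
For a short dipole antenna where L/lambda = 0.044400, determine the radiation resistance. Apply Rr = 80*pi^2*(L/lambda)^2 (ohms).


Rr = 80 * pi^2 * (0.044400)^2 = 80 * 9.869604 * 1.971360e-03 = 1.557 ohm

1.557 ohm


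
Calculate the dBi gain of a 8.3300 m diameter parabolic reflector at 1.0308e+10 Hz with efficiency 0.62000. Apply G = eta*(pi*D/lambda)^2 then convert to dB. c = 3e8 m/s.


lambda = c / f = 3.0000e+08 / 1.0308e+10 = 0.02910361 m
G_linear = 0.62000 * (pi * 8.3300 / 0.02910361)^2 = 501288.5
G_dBi = 10 * log10(501288.5) = 57.00 dBi

57.00 dBi


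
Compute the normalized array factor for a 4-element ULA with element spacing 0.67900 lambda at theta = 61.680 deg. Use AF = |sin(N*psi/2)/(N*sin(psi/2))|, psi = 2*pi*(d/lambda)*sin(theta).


psi = 2*pi*0.67900*sin(61.680 deg) = 3.755659 rad
AF = |sin(4*3.755659/2) / (4*sin(3.755659/2))| = 0.2470

0.2470


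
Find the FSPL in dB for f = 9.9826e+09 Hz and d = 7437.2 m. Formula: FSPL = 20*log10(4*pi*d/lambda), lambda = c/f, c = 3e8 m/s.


lambda = c / f = 3.0000e+08 / 9.9826e+09 = 0.03005229 m
FSPL = 20 * log10(4*pi*7437.2/0.03005229) = 129.9 dB

129.9 dB


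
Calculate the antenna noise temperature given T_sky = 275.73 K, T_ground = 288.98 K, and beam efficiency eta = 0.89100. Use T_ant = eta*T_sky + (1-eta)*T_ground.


T_ant = 0.89100 * 275.73 + (1 - 0.89100) * 288.98 = 277.2 K

277.2 K


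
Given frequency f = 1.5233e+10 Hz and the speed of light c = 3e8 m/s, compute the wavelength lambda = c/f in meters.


lambda = c / f = 3.0000e+08 / 1.5233e+10 = 0.01969 m

0.01969 m


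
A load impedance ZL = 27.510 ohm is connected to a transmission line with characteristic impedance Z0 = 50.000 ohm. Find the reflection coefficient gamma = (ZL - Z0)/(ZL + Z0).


gamma = (27.510 - 50.000) / (27.510 + 50.000) = -0.2902

-0.2902


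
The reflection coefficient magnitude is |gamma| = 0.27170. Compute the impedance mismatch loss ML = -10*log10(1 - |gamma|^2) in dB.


ML = -10 * log10(1 - 0.27170^2) = -10 * log10(0.92617911) = 0.3331 dB

0.3331 dB


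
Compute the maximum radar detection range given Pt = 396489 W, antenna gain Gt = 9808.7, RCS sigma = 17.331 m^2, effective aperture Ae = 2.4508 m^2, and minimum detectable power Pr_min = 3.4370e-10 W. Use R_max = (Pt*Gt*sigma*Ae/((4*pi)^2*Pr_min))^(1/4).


R^4 = 396489*9808.7*17.331*2.4508 / ((4*pi)^2 * 3.4370e-10) = 3.043511e+18
R_max = 3.043511e+18^0.25 = 41768 m

41768 m


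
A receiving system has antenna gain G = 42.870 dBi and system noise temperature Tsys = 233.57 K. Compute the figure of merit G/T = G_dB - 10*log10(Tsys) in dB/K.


G/T = 42.870 - 10*log10(233.57) = 42.870 - 23.68417 = 19.19 dB/K

19.19 dB/K


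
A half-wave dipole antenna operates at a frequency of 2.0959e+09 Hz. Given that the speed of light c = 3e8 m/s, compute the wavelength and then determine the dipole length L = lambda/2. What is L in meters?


lambda = c / f = 3.0000e+08 / 2.0959e+09 = 0.1431366 m
L = lambda / 2 = 0.1431366 / 2 = 0.07157 m

0.07157 m


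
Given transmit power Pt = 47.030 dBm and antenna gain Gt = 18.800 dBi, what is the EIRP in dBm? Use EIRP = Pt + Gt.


EIRP = Pt + Gt = 47.030 + 18.800 = 65.83 dBm

65.83 dBm


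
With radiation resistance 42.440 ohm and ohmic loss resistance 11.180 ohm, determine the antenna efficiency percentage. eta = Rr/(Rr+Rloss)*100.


eta = 42.440 / (42.440 + 11.180) * 100 = 79.15%

79.15%


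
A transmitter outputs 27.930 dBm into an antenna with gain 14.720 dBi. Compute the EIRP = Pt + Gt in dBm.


EIRP = Pt + Gt = 27.930 + 14.720 = 42.65 dBm

42.65 dBm


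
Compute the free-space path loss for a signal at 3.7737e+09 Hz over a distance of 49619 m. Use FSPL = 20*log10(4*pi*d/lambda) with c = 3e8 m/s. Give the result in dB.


lambda = c / f = 3.0000e+08 / 3.7737e+09 = 0.07949758 m
FSPL = 20 * log10(4*pi*49619/0.07949758) = 137.9 dB

137.9 dB


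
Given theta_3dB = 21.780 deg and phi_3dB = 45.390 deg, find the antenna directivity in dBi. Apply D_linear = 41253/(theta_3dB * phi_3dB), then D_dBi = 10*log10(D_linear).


D_linear = 41253 / (21.780 * 45.390) = 41.72895
D_dBi = 10 * log10(41.72895) = 16.20 dBi

16.20 dBi


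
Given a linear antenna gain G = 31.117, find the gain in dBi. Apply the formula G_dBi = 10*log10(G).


G_dBi = 10 * log10(31.117) = 14.93 dBi

14.93 dBi


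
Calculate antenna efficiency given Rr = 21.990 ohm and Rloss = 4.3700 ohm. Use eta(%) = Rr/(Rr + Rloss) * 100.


eta = 21.990 / (21.990 + 4.3700) * 100 = 83.42%

83.42%


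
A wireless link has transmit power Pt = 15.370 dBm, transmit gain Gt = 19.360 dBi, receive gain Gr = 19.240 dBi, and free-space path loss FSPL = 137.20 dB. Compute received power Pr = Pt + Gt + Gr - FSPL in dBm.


Pr = 15.370 + 19.360 + 19.240 - 137.20 = -83.23 dBm

-83.23 dBm


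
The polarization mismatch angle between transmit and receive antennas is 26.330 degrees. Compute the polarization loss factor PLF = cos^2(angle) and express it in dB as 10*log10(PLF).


PLF_linear = cos^2(26.330 deg) = 0.8032718
PLF_dB = 10 * log10(0.8032718) = -0.9514 dB

-0.9514 dB


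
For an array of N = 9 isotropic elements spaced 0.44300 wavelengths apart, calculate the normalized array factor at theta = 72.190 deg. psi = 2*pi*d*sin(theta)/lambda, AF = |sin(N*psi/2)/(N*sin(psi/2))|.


psi = 2*pi*0.44300*sin(72.190 deg) = 2.650057 rad
AF = |sin(9*2.650057/2) / (9*sin(2.650057/2))| = 0.06851

0.06851


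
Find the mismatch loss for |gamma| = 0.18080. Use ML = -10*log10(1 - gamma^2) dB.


ML = -10 * log10(1 - 0.18080^2) = -10 * log10(0.96731136) = 0.1443 dB

0.1443 dB


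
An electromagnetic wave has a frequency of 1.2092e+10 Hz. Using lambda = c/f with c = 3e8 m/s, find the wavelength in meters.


lambda = c / f = 3.0000e+08 / 1.2092e+10 = 0.02481 m

0.02481 m


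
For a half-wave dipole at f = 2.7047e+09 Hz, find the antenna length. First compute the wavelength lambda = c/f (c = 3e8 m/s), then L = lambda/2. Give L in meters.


lambda = c / f = 3.0000e+08 / 2.7047e+09 = 0.1109180 m
L = lambda / 2 = 0.1109180 / 2 = 0.05546 m

0.05546 m


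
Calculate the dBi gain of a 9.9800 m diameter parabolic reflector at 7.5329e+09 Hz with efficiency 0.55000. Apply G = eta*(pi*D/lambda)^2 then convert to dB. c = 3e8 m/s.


lambda = c / f = 3.0000e+08 / 7.5329e+09 = 0.03982530 m
G_linear = 0.55000 * (pi * 9.9800 / 0.03982530)^2 = 340883.0
G_dBi = 10 * log10(340883.0) = 55.33 dBi

55.33 dBi


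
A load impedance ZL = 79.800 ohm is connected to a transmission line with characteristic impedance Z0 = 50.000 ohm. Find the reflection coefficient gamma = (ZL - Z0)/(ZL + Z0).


gamma = (79.800 - 50.000) / (79.800 + 50.000) = 0.2296

0.2296


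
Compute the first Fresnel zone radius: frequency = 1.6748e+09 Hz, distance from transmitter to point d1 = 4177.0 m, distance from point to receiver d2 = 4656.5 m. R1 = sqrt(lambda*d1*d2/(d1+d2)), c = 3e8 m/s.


lambda = c / f = 3.0000e+08 / 1.6748e+09 = 0.1791259 m
R1 = sqrt(0.1791259 * 4177.0 * 4656.5 / (4177.0 + 4656.5)) = 19.86 m

19.86 m


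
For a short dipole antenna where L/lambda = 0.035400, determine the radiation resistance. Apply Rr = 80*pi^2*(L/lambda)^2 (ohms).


Rr = 80 * pi^2 * (0.035400)^2 = 80 * 9.869604 * 1.253160e-03 = 0.9895 ohm

0.9895 ohm


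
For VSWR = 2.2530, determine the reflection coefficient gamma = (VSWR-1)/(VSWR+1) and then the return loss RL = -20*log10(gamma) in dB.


gamma = (2.2530 - 1) / (2.2530 + 1) = 0.3851829
RL = -20 * log10(0.3851829) = 8.287 dB

8.287 dB


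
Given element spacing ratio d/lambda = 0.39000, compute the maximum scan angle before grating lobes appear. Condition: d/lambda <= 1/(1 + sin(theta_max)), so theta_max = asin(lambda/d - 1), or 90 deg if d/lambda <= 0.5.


lambda/d - 1 = 1/0.39000 - 1 = 1.564103 >= 1
d/lambda <= 0.5, so the array can scan to endfire without grating lobes: theta_max = 90 deg

90 deg


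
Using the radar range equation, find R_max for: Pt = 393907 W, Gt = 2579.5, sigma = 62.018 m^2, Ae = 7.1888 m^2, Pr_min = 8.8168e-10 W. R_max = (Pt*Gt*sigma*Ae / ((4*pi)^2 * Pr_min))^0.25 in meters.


R^4 = 393907*2579.5*62.018*7.1888 / ((4*pi)^2 * 8.8168e-10) = 3.253664e+18
R_max = 3.253664e+18^0.25 = 42471 m

42471 m


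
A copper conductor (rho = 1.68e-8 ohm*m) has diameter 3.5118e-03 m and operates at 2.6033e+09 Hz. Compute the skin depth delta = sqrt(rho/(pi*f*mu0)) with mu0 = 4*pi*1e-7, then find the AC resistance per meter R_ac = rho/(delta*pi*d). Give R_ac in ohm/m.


delta = sqrt(1.68e-8 / (pi * 2.6033e+09 * 4*pi*1e-7)) = 1.278535e-06 m
R_ac = 1.68e-8 / (1.278535e-06 * pi * 3.5118e-03) = 1.191 ohm/m

1.191 ohm/m


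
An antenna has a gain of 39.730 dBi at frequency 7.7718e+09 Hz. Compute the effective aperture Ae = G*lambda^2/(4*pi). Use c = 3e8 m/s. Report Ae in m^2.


lambda = c / f = 3.0000e+08 / 7.7718e+09 = 0.03860110 m
G_linear = 10^(39.730/10) = 9397.233
Ae = G_linear * lambda^2 / (4*pi) = 9397.233 * 0.03860110^2 / (4*pi) = 1.114 m^2

1.114 m^2


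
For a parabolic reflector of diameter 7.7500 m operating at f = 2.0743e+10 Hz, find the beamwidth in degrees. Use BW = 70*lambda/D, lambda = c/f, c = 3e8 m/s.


lambda = c / f = 3.0000e+08 / 2.0743e+10 = 0.01446271 m
BW = 70 * 0.01446271 / 7.7500 = 0.1306 deg

0.1306 deg


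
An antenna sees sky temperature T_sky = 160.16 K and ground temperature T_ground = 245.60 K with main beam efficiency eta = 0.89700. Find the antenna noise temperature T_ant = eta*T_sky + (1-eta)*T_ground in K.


T_ant = 0.89700 * 160.16 + (1 - 0.89700) * 245.60 = 169.0 K

169.0 K


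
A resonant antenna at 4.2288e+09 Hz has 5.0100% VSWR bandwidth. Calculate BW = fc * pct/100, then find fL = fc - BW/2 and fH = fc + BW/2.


BW = 4.2288e+09 * 5.0100/100 = 2.118629e+08 Hz
fL = 4.2288e+09 - 2.118629e+08/2 = 4.123e+09 Hz
fH = 4.2288e+09 + 2.118629e+08/2 = 4.335e+09 Hz

BW=2.119e+08 Hz, fL=4.123e+09 Hz, fH=4.335e+09 Hz


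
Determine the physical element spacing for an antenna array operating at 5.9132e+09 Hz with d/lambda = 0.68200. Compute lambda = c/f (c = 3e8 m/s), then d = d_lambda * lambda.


lambda = c / f = 3.0000e+08 / 5.9132e+09 = 0.05073395 m
d = 0.68200 * 0.05073395 = 0.03460 m

0.03460 m


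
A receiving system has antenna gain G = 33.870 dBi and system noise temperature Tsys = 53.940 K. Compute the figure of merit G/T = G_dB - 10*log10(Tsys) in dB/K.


G/T = 33.870 - 10*log10(53.940) = 33.870 - 17.31911 = 16.55 dB/K

16.55 dB/K


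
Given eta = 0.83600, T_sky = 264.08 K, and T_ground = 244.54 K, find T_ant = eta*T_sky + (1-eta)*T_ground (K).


T_ant = 0.83600 * 264.08 + (1 - 0.83600) * 244.54 = 260.9 K

260.9 K


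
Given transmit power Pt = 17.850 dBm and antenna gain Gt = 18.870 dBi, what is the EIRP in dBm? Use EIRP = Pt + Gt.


EIRP = Pt + Gt = 17.850 + 18.870 = 36.72 dBm

36.72 dBm


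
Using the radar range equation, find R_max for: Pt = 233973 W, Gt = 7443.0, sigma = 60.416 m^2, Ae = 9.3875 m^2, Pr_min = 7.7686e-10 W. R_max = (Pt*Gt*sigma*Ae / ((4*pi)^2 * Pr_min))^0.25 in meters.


R^4 = 233973*7443.0*60.416*9.3875 / ((4*pi)^2 * 7.7686e-10) = 8.051062e+18
R_max = 8.051062e+18^0.25 = 53268 m

53268 m


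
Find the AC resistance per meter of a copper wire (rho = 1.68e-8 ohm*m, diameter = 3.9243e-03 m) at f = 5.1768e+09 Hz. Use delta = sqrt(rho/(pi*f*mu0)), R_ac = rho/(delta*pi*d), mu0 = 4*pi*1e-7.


delta = sqrt(1.68e-8 / (pi * 5.1768e+09 * 4*pi*1e-7)) = 9.066592e-07 m
R_ac = 1.68e-8 / (9.066592e-07 * pi * 3.9243e-03) = 1.503 ohm/m

1.503 ohm/m


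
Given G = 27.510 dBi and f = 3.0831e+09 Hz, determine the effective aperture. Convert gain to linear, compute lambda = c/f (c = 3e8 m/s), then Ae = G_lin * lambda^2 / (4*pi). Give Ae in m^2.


lambda = c / f = 3.0000e+08 / 3.0831e+09 = 0.09730466 m
G_linear = 10^(27.510/10) = 563.6377
Ae = G_linear * lambda^2 / (4*pi) = 563.6377 * 0.09730466^2 / (4*pi) = 0.4247 m^2

0.4247 m^2


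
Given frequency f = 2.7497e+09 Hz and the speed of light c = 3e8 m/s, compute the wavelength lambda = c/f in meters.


lambda = c / f = 3.0000e+08 / 2.7497e+09 = 0.1091 m

0.1091 m


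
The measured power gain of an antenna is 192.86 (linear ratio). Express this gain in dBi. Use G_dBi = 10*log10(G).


G_dBi = 10 * log10(192.86) = 22.85 dBi

22.85 dBi


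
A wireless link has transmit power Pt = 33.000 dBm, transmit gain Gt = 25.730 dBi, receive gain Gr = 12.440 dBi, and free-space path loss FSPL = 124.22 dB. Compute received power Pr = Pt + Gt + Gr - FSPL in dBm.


Pr = 33.000 + 25.730 + 12.440 - 124.22 = -53.05 dBm

-53.05 dBm


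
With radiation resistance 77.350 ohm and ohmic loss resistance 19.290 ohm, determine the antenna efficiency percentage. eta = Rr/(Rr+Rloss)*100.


eta = 77.350 / (77.350 + 19.290) * 100 = 80.04%

80.04%


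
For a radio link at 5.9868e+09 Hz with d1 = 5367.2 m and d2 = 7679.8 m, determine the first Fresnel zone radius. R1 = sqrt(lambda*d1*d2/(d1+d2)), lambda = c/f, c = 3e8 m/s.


lambda = c / f = 3.0000e+08 / 5.9868e+09 = 0.05011024 m
R1 = sqrt(0.05011024 * 5367.2 * 7679.8 / (5367.2 + 7679.8)) = 12.58 m

12.58 m


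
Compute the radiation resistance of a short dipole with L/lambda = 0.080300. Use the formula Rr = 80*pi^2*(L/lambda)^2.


Rr = 80 * pi^2 * (0.080300)^2 = 80 * 9.869604 * 6.448090e-03 = 5.091 ohm

5.091 ohm


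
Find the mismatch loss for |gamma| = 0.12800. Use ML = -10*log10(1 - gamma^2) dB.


ML = -10 * log10(1 - 0.12800^2) = -10 * log10(0.983616) = 0.07174 dB

0.07174 dB


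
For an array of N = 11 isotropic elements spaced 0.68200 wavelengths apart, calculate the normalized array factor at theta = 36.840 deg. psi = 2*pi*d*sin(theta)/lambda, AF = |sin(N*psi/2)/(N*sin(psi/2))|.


psi = 2*pi*0.68200*sin(36.840 deg) = 2.569290 rad
AF = |sin(11*2.569290/2) / (11*sin(2.569290/2))| = 0.09476

0.09476


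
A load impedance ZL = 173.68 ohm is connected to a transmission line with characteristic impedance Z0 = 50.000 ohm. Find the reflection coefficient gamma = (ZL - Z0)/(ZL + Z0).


gamma = (173.68 - 50.000) / (173.68 + 50.000) = 0.5529

0.5529


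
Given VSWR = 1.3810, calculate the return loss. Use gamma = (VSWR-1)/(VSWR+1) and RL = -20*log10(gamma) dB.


gamma = (1.3810 - 1) / (1.3810 + 1) = 0.1600168
RL = -20 * log10(0.1600168) = 15.92 dB

15.92 dB


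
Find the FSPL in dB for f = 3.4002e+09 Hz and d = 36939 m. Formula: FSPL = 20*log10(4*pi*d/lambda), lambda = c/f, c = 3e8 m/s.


lambda = c / f = 3.0000e+08 / 3.4002e+09 = 0.08823010 m
FSPL = 20 * log10(4*pi*36939/0.08823010) = 134.4 dB

134.4 dB


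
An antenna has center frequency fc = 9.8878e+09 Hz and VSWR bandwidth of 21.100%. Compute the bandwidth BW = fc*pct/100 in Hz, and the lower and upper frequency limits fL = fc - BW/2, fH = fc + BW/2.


BW = 9.8878e+09 * 21.100/100 = 2.086326e+09 Hz
fL = 9.8878e+09 - 2.086326e+09/2 = 8.845e+09 Hz
fH = 9.8878e+09 + 2.086326e+09/2 = 1.093e+10 Hz

BW=2.086e+09 Hz, fL=8.845e+09 Hz, fH=1.093e+10 Hz


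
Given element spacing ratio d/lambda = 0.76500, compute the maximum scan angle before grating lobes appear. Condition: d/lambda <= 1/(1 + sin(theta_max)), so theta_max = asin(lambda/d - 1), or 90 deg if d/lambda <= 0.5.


lambda/d - 1 = 1/0.76500 - 1 = 0.3071895
theta_max = asin(0.3071895) = 17.89 deg

17.89 deg


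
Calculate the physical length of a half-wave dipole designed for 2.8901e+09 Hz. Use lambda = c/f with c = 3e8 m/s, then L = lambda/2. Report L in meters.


lambda = c / f = 3.0000e+08 / 2.8901e+09 = 0.1038026 m
L = lambda / 2 = 0.1038026 / 2 = 0.05190 m

0.05190 m


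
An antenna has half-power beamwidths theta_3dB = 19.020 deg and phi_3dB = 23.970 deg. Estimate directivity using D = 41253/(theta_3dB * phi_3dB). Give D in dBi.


D_linear = 41253 / (19.020 * 23.970) = 90.48508
D_dBi = 10 * log10(90.48508) = 19.57 dBi

19.57 dBi


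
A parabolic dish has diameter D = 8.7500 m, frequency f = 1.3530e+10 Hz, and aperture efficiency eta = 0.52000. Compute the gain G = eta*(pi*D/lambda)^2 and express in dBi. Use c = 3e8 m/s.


lambda = c / f = 3.0000e+08 / 1.3530e+10 = 0.02217295 m
G_linear = 0.52000 * (pi * 8.7500 / 0.02217295)^2 = 799230.9
G_dBi = 10 * log10(799230.9) = 59.03 dBi

59.03 dBi


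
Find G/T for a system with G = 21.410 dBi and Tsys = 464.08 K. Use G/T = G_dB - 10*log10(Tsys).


G/T = 21.410 - 10*log10(464.08) = 21.410 - 26.66593 = -5.256 dB/K

-5.256 dB/K


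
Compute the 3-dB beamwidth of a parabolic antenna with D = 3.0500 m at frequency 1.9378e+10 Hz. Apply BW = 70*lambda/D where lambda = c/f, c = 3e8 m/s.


lambda = c / f = 3.0000e+08 / 1.9378e+10 = 0.01548147 m
BW = 70 * 0.01548147 / 3.0500 = 0.3553 deg

0.3553 deg


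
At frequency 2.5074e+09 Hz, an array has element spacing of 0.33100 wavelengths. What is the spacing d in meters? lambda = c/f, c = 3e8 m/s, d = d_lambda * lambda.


lambda = c / f = 3.0000e+08 / 2.5074e+09 = 0.1196458 m
d = 0.33100 * 0.1196458 = 0.03960 m

0.03960 m


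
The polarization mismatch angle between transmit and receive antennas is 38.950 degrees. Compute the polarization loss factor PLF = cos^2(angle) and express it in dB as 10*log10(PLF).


PLF_linear = cos^2(38.950 deg) = 0.6048093
PLF_dB = 10 * log10(0.6048093) = -2.184 dB

-2.184 dB


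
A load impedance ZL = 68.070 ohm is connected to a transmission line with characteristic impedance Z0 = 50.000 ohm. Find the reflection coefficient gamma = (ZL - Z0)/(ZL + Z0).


gamma = (68.070 - 50.000) / (68.070 + 50.000) = 0.1530

0.1530
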